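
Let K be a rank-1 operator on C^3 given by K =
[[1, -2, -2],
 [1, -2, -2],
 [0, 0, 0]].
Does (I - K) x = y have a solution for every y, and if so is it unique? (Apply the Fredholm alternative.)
(I - K) is invertible (det(I - K) = 2 ≠ 0), so for every y in C^3 the equation (I - K) x = y has a unique solution.

K has rank 1, so it is an outer product K = u v^T: every row of K is a multiple of one row vector. Reading off the entries, u = (1, 1, 0) and v = (1, -2, -2) (row i of K equals u_i·v^T). A rank-one matrix u v^T satisfies K u = u (v·u) and kills the (2)-dimensional subspace v^⊥, so its characteristic polynomial is lambda^2 (lambda - v·u) with v·u = tr K = -1. Hence the eigenvalues of I - K are 1 (multiplicity 2) and 1 - (-1) = 2, so det(I - K) = 2. (Direct check: I - K =
[[0, 2, 2],
 [-1, 3, 2],
 [0, 0, 1]]
has determinant 2.) The finite-dimensional Fredholm alternative says: either (I - K) is invertible, or ker(I - K) ≠ {0} and then range(I - K) = ker((I - K)^*)^⊥, with dim ker(I - K) = dim ker((I - K)^*). Since det(I - K) ≠ 0, 1 is not an eigenvalue of K and ker(I - K) = {0}, so we are in the first case: for every y there is a unique x = (I - K)^(-1) y. Explicitly, by the Sherman–Morrison formula, (I - u v^T)^(-1) = I + u v^T/(1 - v·u), i.e. (I - K)^(-1) = I + K/(2).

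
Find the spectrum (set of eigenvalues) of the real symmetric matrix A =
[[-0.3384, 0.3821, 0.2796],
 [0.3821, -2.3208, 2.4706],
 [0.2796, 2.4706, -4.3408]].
sigma(A) ≈ {-6, -1, 0}

A is real symmetric, so its spectrum consists of real eigenvalues. Expanding the characteristic polynomial of the displayed matrix gives
  det(λ I - A) = p(λ) = λ^3 + (7)λ^2 + (6)λ + (0).
Solving p(λ) = 0 yields eigenvalues ≈ -6, -1, 0. (A is shown rounded to 4 decimals, so these recover the underlying integer eigenvalues to within that precision.)
Verification: the trace of A = -7 equals the sum of eigenvalues -7, and det(A) ≈ -0.0005 matches the eigenvalue product 0.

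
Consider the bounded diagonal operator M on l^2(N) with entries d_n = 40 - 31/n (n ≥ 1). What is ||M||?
||M|| = 40

For a diagonal operator on l^2 with entries d_n, ||M|| = sup_n |d_n|. Here d_1 = 9, d_2 = 49/2, ..., and d_n = 40 - 31/n increases monotonically toward 40. All terms lie in [9, 40), so |d_n| = d_n and the supremum is the limit 40, which is not attained by any individual d_n. Hence ||M|| = 40.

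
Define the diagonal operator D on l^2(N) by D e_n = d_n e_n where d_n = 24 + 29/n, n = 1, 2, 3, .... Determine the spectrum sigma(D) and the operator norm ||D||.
sigma(D) = {24 + 29/n : n ≥ 1} ∪ {24}; ||D|| = 53

A bounded diagonal operator on l^2 with diagonal entries d_n has spectrum equal to the closure of {d_n : n ≥ 1}: every d_n is an eigenvalue (with eigenvector e_n), so {d_n} ⊂ sigma(D); the spectrum is closed, so its closure is too; and for lambda not in the closure, (D - lambda I) has bounded inverse (the diagonal entries 1/(d_n - lambda) are bounded). For our sequence d_n = 24 + 29/n, n = 1, 2, 3, ...:
  - {d_n} = {24 + 29/n : n ≥ 1}; the only limit point is 24
  - closure = {24 + 29/n : n ≥ 1} ∪ {24}
For the norm: a diagonal operator has ||D|| = sup_n |d_n|. Here d_n = 24 + 29/n is positive and decreasing, so sup_n |d_n| = d_1 = 24 + 29 = 53. So ||D|| = 53.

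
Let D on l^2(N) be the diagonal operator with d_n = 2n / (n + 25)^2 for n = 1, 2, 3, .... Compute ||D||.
||D|| = 1/50 (attained at n = 25)

For D diagonal, ||D|| = sup_n |d_n|. Treat f(x) = 2x / (x + 25)^2 for real x > 0. By the quotient rule, f'(x) = 2(25 - x)/(x + 25)^3, which is positive for x < 25 and negative for x > 25. So f has a unique maximum at x = 25, and since 25 is a positive integer, the supremum over n ≥ 1 is attained at n = 25: d_25 = 2·25/(25 + 25)^2 = 2·25/2500 = 1/50. Hence ||D|| = 1/50.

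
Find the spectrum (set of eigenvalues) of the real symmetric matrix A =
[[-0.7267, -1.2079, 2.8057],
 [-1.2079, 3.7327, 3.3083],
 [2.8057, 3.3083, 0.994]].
sigma(A) ≈ {-4, 2, 6}

A is real symmetric, so its spectrum consists of real eigenvalues. Expanding the characteristic polynomial of the displayed matrix gives
  det(λ I - A) = p(λ) = λ^3 + (-4)λ^2 + (-20)λ + (48).
Solving p(λ) = 0 yields eigenvalues ≈ -4, 2, 6. (A is shown rounded to 4 decimals, so these recover the underlying integer eigenvalues to within that precision.)
Verification: the trace of A = 4 equals the sum of eigenvalues 4, and det(A) ≈ -48.0003 matches the eigenvalue product -48.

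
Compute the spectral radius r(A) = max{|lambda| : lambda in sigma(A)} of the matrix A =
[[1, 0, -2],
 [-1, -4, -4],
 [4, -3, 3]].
r(A) ≈ 5.3474

The eigenvalues of A are the roots of its characteristic polynomial. With M = A (coefficients from the trace, the sum of principal 2x2 minors, and det A):
  p(λ) = det(λ I - M) = λ^3 - 17λ + 62.
No integer candidate from the rational root theorem (±divisors of 62) is a root, so the roots are irrational. The cubic discriminant is Δ = -84136 < 0, so there is one real root and a complex-conjugate pair. p(-6) = -52 and p(-5) = 22 have opposite signs, so a root lies in (-6, -5); Newton's method refines it to λ ≈ -5.3474. Dividing out (λ - (-5.3474)) leaves approximately λ^2 - 5.3474λ + 11.5945. For λ^2 - 5.3474λ + 11.5945 the discriminant is -17.7834. It is negative, so the remaining roots are the complex-conjugate pair λ ≈ 2.6737 ± 2.1085i. Their product equals the constant term, so |λ|^2 ≈ 11.5945 and |λ| ≈ 3.4051.
Thus the eigenvalues (to 4 decimals) are -5.3474 (modulus 5.3474); 2.6737 ± 2.1085i (modulus 3.4051). The spectral radius is the largest modulus: r(A) ≈ 5.3474. (Cross-check: r(A) ≤ ||A||_2 ≈ 6.2213; equality holds whenever A is normal, though it can also hold for some non-normal A.)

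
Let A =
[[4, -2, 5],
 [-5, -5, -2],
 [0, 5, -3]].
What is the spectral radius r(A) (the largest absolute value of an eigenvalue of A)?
r(A) ≈ 6.4978

The eigenvalues of A are the roots of its characteristic polynomial. With M = A (coefficients from the trace, the sum of principal 2x2 minors, and det A):
  p(λ) = det(λ I - M) = λ^3 + 4λ^2 - 17λ - 5.
No integer candidate from the rational root theorem (±divisors of 5) is a root, so the roots are irrational. The cubic discriminant is Δ = 31001 > 0, so there are three distinct real roots. p(-7) = -33 and p(-6) = 25 have opposite signs, so a root lies in (-7, -6); Newton's method refines it to λ ≈ -6.4978. p(-1) = 15 and p(0) = -5 have opposite signs, so a root lies in (-1, 0); Newton's method refines it to λ ≈ -0.2773. p(2) = -15 and p(3) = 7 have opposite signs, so a root lies in (2, 3); Newton's method refines it to λ ≈ 2.7751. Check (Vieta): the three roots sum to -4, matching tr M = -4.
Thus the eigenvalues (to 4 decimals) are -6.4978 (modulus 6.4978); -0.2773 (modulus 0.2773); 2.7751 (modulus 2.7751). The spectral radius is the largest modulus: r(A) ≈ 6.4978. (Cross-check: r(A) ≤ ||A||_2 ≈ 8.3696; equality holds whenever A is normal, though it can also hold for some non-normal A.)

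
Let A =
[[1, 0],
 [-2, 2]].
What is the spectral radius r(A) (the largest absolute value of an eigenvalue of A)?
r(A) = 2

The eigenvalues of A are the roots of its characteristic polynomial. With M = A (coefficients from the trace and determinant):
  p(λ) = det(λ I - M) = λ^2 - 3λ + 2.
For λ^2 - 3λ + 2 the discriminant is 1. It is a perfect square (1^2), so the roots are rational: λ = (3 ± 1)/2 = 2, 1.
Thus the eigenvalues (to 4 decimals) are 2 (modulus 2); 1 (modulus 1). The spectral radius is the largest modulus: r(A) = 2. (Cross-check: r(A) ≤ ||A||_2 ≈ 2.9208; equality holds whenever A is normal, though it can also hold for some non-normal A.)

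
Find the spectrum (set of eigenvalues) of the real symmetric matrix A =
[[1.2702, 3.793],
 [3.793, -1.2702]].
sigma(A) ≈ {-4, 4}

A is real symmetric, so its spectrum consists of real eigenvalues. Expanding the characteristic polynomial of the displayed matrix gives
  det(λ I - A) = p(λ) = λ^2 + (0)λ + (-16).
Solving p(λ) = 0 yields eigenvalues ≈ -4, 4. (A is shown rounded to 4 decimals, so these recover the underlying integer eigenvalues to within that precision.)
Verification: the trace of A = 0 equals the sum of eigenvalues 0, and det(A) ≈ -16.0003 matches the eigenvalue product -16.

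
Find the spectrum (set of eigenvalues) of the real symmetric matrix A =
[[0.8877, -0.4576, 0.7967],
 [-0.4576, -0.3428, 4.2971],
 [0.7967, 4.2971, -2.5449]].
sigma(A) ≈ {-6, 1, 3}

A is real symmetric, so its spectrum consists of real eigenvalues. Expanding the characteristic polynomial of the displayed matrix gives
  det(λ I - A) = p(λ) = λ^3 + (2)λ^2 + (-21)λ + (18).
Solving p(λ) = 0 yields eigenvalues ≈ -6, 1, 3. (A is shown rounded to 4 decimals, so these recover the underlying integer eigenvalues to within that precision.)
Verification: the trace of A = -2 equals the sum of eigenvalues -2, and det(A) ≈ -17.9997 matches the eigenvalue product -18.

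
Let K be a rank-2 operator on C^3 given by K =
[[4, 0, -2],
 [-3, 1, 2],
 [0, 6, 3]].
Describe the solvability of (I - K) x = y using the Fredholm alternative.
(I - K) is singular (det(I - K) = 0, i.e. 1 ∈ sigma(K)). (I - K) x = y is solvable iff y ⊥ ker((I - K)^*) = span{(1, 1, 0)}, i.e. iff y_1 + y_2 = 0. When solvable, x is determined up to adding multiples of (2, -1, 3) (ker(I - K) = span{(2, -1, 3)}, dimension 1).

K has rank 2 and factors as K = U V^T = u1 v1^T + u2 v2^T with u1 = (-2, 1, -3), v1 = (-1, -1, 0), u2 = (-2, 2, 3), v2 = (-1, 1, 1) (multiplying out reproduces the displayed K). The nonzero eigenvalues of U V^T coincide with those of the 2 x 2 matrix G = V^T U = [[v1·u1, v1·u2], [v2·u1, v2·u2]] = [[1, 0], [0, 7]], and by the Sylvester determinant identity det(I_3 - U V^T) = det(I_2 - V^T U) = det([[0, 0], [0, -6]]) = (0)(-6) - (0)(0) = 0. (Direct check: I - K =
[[-3, 0, 2],
 [3, 0, -2],
 [0, -6, -2]]
has determinant 0.) So 1 is an eigenvalue of K and (I - K) is not invertible. The finite-dimensional Fredholm alternative says: either (I - K) is invertible, or ker(I - K) ≠ {0} and then range(I - K) = ker((I - K)^*)^⊥, with dim ker(I - K) = dim ker((I - K)^*). We are in the second case, so we compute both kernels via the 2 x 2 reduction. If (I - U V^T) x = 0 then x = U (V^T x) lies in the column space of U; writing x = U b gives U (I_2 - G) b = 0, and since u1, u2 are independent, (I_2 - G) b = 0. With I_2 - G = [[0, 0], [0, -6]] (singular, as its determinant is 0) a null vector is b = (-1, 0), so ker(I - K) = span{-1·u1 + (0)·u2} = span{(2, -1, 3)}. For the adjoint, (I - K)^* = I - K^T = I - V U^T, and the same argument gives ker((I - K)^*) = {V a : (I_2 - G)^T a = 0}; (I_2 - G)^T = [[0, 0], [0, -6]] has null vector a = (-1, 0), so ker((I - K)^*) = span{-1·v1 + (0)·v2} = span{(1, 1, 0)}. (Both kernels are 1-dimensional, matching rank(I - K) = 2.) Therefore (I - K) x = y is solvable iff <y, (1, 1, 0)> = 0, i.e. iff y_1 + y_2 = 0; when solvable the solution set is the line x_p + c·(2, -1, 3), c ∈ C.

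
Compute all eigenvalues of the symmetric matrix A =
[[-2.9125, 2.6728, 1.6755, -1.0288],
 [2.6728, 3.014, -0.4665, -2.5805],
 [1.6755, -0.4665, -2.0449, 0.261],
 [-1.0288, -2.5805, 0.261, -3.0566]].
sigma(A) ≈ {-5, -4, -1, 5}

A is real symmetric, so its spectrum consists of real eigenvalues. Expanding the characteristic polynomial of the displayed matrix gives
  det(λ I - A) = p(λ) = λ^4 + (5)λ^3 + (-21)λ^2 + (-125)λ + (-100).
Solving p(λ) = 0 yields eigenvalues ≈ -5, -4, -1, 5. (A is shown rounded to 4 decimals, so these recover the underlying integer eigenvalues to within that precision.)
Verification: the trace of A = -5 equals the sum of eigenvalues -5, and det(A) ≈ -100.0009 matches the eigenvalue product -100.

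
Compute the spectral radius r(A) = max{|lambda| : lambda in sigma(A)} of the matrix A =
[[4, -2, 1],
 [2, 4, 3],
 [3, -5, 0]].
r(A) ≈ 5.1516

The eigenvalues of A are the roots of its characteristic polynomial. With M = A (coefficients from the trace, the sum of principal 2x2 minors, and det A):
  p(λ) = det(λ I - M) = λ^3 - 8λ^2 + 32λ - 20.
No integer candidate from the rational root theorem (±divisors of 20) is a root, so the roots are irrational. The cubic discriminant is Δ = -25136 < 0, so there is one real root and a complex-conjugate pair. p(0) = -20 and p(1) = 5 have opposite signs, so a root lies in (0, 1); Newton's method refines it to λ ≈ 0.7536. Dividing out (λ - (0.7536)) leaves approximately λ^2 - 7.2464λ + 26.5391. For λ^2 - 7.2464λ + 26.5391 the discriminant is -53.6461. It is negative, so the remaining roots are the complex-conjugate pair λ ≈ 3.6232 ± 3.6622i. Their product equals the constant term, so |λ|^2 ≈ 26.5391 and |λ| ≈ 5.1516.
Thus the eigenvalues (to 4 decimals) are 0.7536 (modulus 0.7536); 3.6232 ± 3.6622i (modulus 5.1516). The spectral radius is the largest modulus: r(A) ≈ 5.1516. (Cross-check: r(A) ≤ ||A||_2 ≈ 7.3691; equality holds whenever A is normal, though it can also hold for some non-normal A.)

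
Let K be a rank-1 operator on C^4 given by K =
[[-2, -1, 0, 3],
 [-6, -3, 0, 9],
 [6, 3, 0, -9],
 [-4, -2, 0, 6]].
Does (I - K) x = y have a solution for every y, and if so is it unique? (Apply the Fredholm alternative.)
(I - K) is singular (det(I - K) = 0, i.e. 1 ∈ sigma(K)). (I - K) x = y is solvable iff y ⊥ ker((I - K)^*) = span{(-2, -1, 0, 3)}, i.e. iff -2y_1 - y_2 + 3y_4 = 0. When solvable, the solutions are x = y + c·(1, 3, -3, 2), c arbitrary (ker(I - K) = span{(1, 3, -3, 2)}, dimension 1).

K has rank 1, so it is an outer product K = u v^T: every row of K is a multiple of one row vector. Reading off the entries, u = (1, 3, -3, 2) and v = (-2, -1, 0, 3) (row i of K equals u_i·v^T). A rank-one matrix u v^T satisfies K u = u (v·u) and kills the (3)-dimensional subspace v^⊥, so its characteristic polynomial is lambda^3 (lambda - v·u) with v·u = tr K = 1. Hence the eigenvalues of I - K are 1 (multiplicity 3) and 1 - (1) = 0, so det(I - K) = 0. (Direct check: I - K =
[[3, 1, 0, -3],
 [6, 4, 0, -9],
 [-6, -3, 1, 9],
 [4, 2, 0, -5]]
has determinant 0.) So 1 is an eigenvalue of K and (I - K) is not invertible. The finite-dimensional Fredholm alternative says: either (I - K) is invertible, or ker(I - K) ≠ {0} and then range(I - K) = ker((I - K)^*)^⊥, with dim ker(I - K) = dim ker((I - K)^*). We are in the second case, so we need both kernels. Kernel of I - K: (I - K) u = u - u (v·u) = u - u = 0, so ker(I - K) = span{u} = span{(1, 3, -3, 2)} (it is exactly 1-dimensional because rank(I - K) = 3). Kernel of the adjoint: K is real, so (I - K)^* = I - K^T = I - v u^T, and (I - v u^T) v = v - v (u·v) = 0; hence ker((I - K)^*) = span{v} = span{(-2, -1, 0, 3)}. Therefore (I - K) x = y is solvable iff <y, v> = 0, i.e. iff -2y_1 - y_2 + 3y_4 = 0. When this holds, K y = u (v·y) = 0, so (I - K) y = y and x = y is a particular solution; the full solution set is the line x = y + c·u = y + c·(1, 3, -3, 2), c ∈ C.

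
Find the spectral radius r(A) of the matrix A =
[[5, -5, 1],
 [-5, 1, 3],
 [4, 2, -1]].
r(A) = (3 + sqrt(177))/2 ≈ 8.1521

The eigenvalues of A are the roots of its characteristic polynomial. With M = A (coefficients from the trace, the sum of principal 2x2 minors, and det A):
  p(λ) = det(λ I - M) = λ^3 - 5λ^2 - 36λ + 84.
By the rational root theorem any rational root is an integer divisor of 84. Testing λ = 2: p(2) = 8 - 20 - 72 + 84 = 0, so λ = 2 is a root. Dividing out (λ - 2) leaves p(λ) = (λ - 2)(λ^2 - 3λ - 42). For λ^2 - 3λ - 42 the discriminant is 177. It is nonnegative but not a perfect square, so the roots are real and irrational: λ = (3 ± sqrt(177))/2 ≈ 8.1521, -5.1521.
Thus the eigenvalues (to 4 decimals) are 8.1521 (modulus 8.1521); -5.1521 (modulus 5.1521); 2 (modulus 2). The spectral radius is the largest modulus: r(A) = (3 + sqrt(177))/2 ≈ 8.1521. (Cross-check: r(A) ≤ ||A||_2 ≈ 8.8457; equality holds whenever A is normal, though it can also hold for some non-normal A.)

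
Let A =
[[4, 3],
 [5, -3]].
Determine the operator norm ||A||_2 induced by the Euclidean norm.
||A||_2 = sqrt((59 + sqrt(565))/2) ≈ 6.4331 (= sqrt(largest eigenvalue of A^T A))

||A||_2 = sigma_max(A) = sqrt(lambda_max(A^T A)). Form the symmetric matrix M = A^T A =
[[41, -3],
 [-3, 18]].
Its characteristic polynomial (trace, determinant of M give the coefficients) is
  p(λ) = det(λ I - M) = λ^2 - 59λ + 729.
For λ^2 - 59λ + 729 the discriminant is 565. It is nonnegative but not a perfect square, so the roots are real and irrational: λ = (59 ± sqrt(565))/2 ≈ 41.3849, 17.6151.
So the eigenvalues of A^T A are ≈ 17.6151, 41.3849 (all ≥ 0, as they must be for A^T A). The largest is λ_max = (59 + sqrt(565))/2 ≈ 41.3849, hence ||A||_2 = sqrt(λ_max) = sqrt((59 + sqrt(565))/2) ≈ 6.4331.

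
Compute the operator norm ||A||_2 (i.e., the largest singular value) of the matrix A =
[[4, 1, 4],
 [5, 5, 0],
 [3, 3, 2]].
||A||_2 ≈ 9.4427 (= sqrt(largest eigenvalue of A^T A))

||A||_2 = sigma_max(A) = sqrt(lambda_max(A^T A)). Form the symmetric matrix M = A^T A =
[[50, 38, 22],
 [38, 35, 10],
 [22, 10, 20]].
Its characteristic polynomial (trace, sum of principal 2x2 minors, determinant of M give the coefficients) is
  p(λ) = det(λ I - M) = λ^3 - 105λ^2 + 1422λ - 900.
No integer candidate from the rational root theorem (±divisors of 900) is a root, so the roots are irrational. The cubic discriminant is Δ = 9021364308 > 0, so there are three distinct real roots. p(0) = -900 and p(1) = 418 have opposite signs, so a root lies in (0, 1); Newton's method refines it to λ ≈ 0.6654. p(15) = 180 and p(16) = -932 have opposite signs, so a root lies in (15, 16); Newton's method refines it to λ ≈ 15.1693. p(89) = -1078 and p(90) = 5580 have opposite signs, so a root lies in (89, 90); Newton's method refines it to λ ≈ 89.1653. Check (Vieta): the three roots sum to 105, matching tr M = 105.
So the eigenvalues of A^T A are ≈ 0.6654, 15.1693, 89.1653 (all ≥ 0, as they must be for A^T A). The largest is λ_max ≈ 89.1653, hence ||A||_2 = sqrt(λ_max) ≈ 9.4427.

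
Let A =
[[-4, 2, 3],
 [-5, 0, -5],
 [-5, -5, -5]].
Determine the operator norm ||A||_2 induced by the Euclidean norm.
||A||_2 ≈ 10.6793 (= sqrt(largest eigenvalue of A^T A))

||A||_2 = sigma_max(A) = sqrt(lambda_max(A^T A)). Form the symmetric matrix M = A^T A =
[[66, 17, 38],
 [17, 29, 31],
 [38, 31, 59]].
Its characteristic polynomial (trace, sum of principal 2x2 minors, determinant of M give the coefficients) is
  p(λ) = det(λ I - M) = λ^3 - 154λ^2 + 4825λ - 30625.
No integer candidate from the rational root theorem (±divisors of 30625) is a root, so the roots are irrational. The cubic discriminant is Δ = 39688165625 > 0, so there are three distinct real roots. p(8) = -1369 and p(9) = 1055 have opposite signs, so a root lies in (8, 9); Newton's method refines it to λ ≈ 8.5517. p(31) = 747 and p(32) = -1153 have opposite signs, so a root lies in (31, 32); Newton's method refines it to λ ≈ 31.4007. p(114) = -415 and p(115) = 8475 have opposite signs, so a root lies in (114, 115); Newton's method refines it to λ ≈ 114.0476. Check (Vieta): the three roots sum to 154, matching tr M = 154.
So the eigenvalues of A^T A are ≈ 8.5517, 31.4007, 114.0476 (all ≥ 0, as they must be for A^T A). The largest is λ_max ≈ 114.0476, hence ||A||_2 = sqrt(λ_max) ≈ 10.6793.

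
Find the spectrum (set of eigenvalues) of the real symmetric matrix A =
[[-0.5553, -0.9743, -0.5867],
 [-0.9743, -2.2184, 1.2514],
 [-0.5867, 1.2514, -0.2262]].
sigma(A) ≈ {-3, -1, 1}

A is real symmetric, so its spectrum consists of real eigenvalues. Expanding the characteristic polynomial of the displayed matrix gives
  det(λ I - A) = p(λ) = λ^3 + (3)λ^2 + (-1)λ + (-3).
Solving p(λ) = 0 yields eigenvalues ≈ -3, -1, 1. (A is shown rounded to 4 decimals, so these recover the underlying integer eigenvalues to within that precision.)
Verification: the trace of A = -3 equals the sum of eigenvalues -3, and det(A) ≈ 2.9999 matches the eigenvalue product 3.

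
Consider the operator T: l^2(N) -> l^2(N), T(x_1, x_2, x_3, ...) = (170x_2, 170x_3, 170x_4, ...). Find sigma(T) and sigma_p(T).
sigma(T) = closed disk {z in C : |z| ≤ 170}; sigma_p(T) = open disk {z in C : |z| < 170}

Note T = 170·V where V is the unit left shift (V x)_k = x_{k+1}; so sigma(T) = 170·sigma(V) and ||T|| = 170||V||. ||T x||^2 = 28900sum_{k≥2} |x_k|^2 ≤ 28900||x||^2, with equality on {x : x_1 = 0}, so ||T|| = 170. For any lambda with |lambda| < 170, set r = lambda/170 (|r| < 1); the vector x = (1, r, r^2, ...) is in l^2 and satisfies T x = 170(r, r^2, ...) = lambda x, so lambda is an eigenvalue. On the boundary |lambda| = 170 the geometric series diverges, so no l^2 eigenvector exists, but these lambda lie in the approximate point spectrum. Hence sigma(T) is the closed disk of radius 170 and sigma_p(T) is the open disk.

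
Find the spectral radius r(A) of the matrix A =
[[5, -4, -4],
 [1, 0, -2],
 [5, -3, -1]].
r(A) = 3

The eigenvalues of A are the roots of its characteristic polynomial. With M = A (coefficients from the trace, the sum of principal 2x2 minors, and det A):
  p(λ) = det(λ I - M) = λ^3 - 4λ^2 + 13λ - 18.
By the rational root theorem any rational root is an integer divisor of 18. Testing λ = 2: p(2) = 8 - 16 + 26 - 18 = 0, so λ = 2 is a root. Dividing out (λ - 2) leaves p(λ) = (λ - 2)(λ^2 - 2λ + 9). For λ^2 - 2λ + 9 the discriminant is -32. It is negative, so the roots are the complex-conjugate pair λ = 1 ± (sqrt(32)/2) i ≈ 1 ± 2.8284i. For a conjugate pair the product of the roots equals the constant term, so |λ|^2 = 9 and |λ| = sqrt(9) = 3.
Thus the eigenvalues (to 4 decimals) are 1 ± 2.8284i (modulus 3); 2 (modulus 2). The spectral radius is the largest modulus: r(A) = 3. (Cross-check: r(A) ≤ ||A||_2 ≈ 9.5354; equality holds whenever A is normal, though it can also hold for some non-normal A.)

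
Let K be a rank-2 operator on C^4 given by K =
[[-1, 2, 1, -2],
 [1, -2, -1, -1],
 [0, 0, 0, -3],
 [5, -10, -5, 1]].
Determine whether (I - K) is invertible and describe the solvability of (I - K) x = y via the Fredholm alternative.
(I - K) is invertible (det(I - K) = -15 ≠ 0), so for every y in C^4 the equation (I - K) x = y has a unique solution.

K has rank 2 and factors as K = U V^T = u1 v1^T + u2 v2^T with u1 = (1, 0, 1, -2), v1 = (-1, 2, 1, -2), u2 = (0, 1, 1, 3), v2 = (1, -2, -1, -1) (multiplying out reproduces the displayed K). The nonzero eigenvalues of U V^T coincide with those of the 2 x 2 matrix G = V^T U = [[v1·u1, v1·u2], [v2·u1, v2·u2]] = [[4, -3], [2, -6]], and by the Sylvester determinant identity det(I_4 - U V^T) = det(I_2 - V^T U) = det([[-3, 3], [-2, 7]]) = (-3)(7) - (3)(-2) = -15. (Direct check: I - K =
[[2, -2, -1, 2],
 [-1, 3, 1, 1],
 [0, 0, 1, 3],
 [-5, 10, 5, 0]]
has determinant -15.) The finite-dimensional Fredholm alternative says: either (I - K) is invertible, or ker(I - K) ≠ {0} and then range(I - K) = ker((I - K)^*)^⊥, with dim ker(I - K) = dim ker((I - K)^*). Since det(I - K) ≠ 0, 1 is not an eigenvalue of K and ker(I - K) = {0}, so we are in the first case: for every y there is a unique x = (I - K)^(-1) y. (Explicitly, by the Woodbury identity, (I - U V^T)^(-1) = I + U (I_2 - G)^(-1) V^T.)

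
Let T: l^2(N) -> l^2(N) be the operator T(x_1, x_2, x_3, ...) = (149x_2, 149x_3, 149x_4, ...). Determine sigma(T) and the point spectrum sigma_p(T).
sigma(T) = closed disk {z in C : |z| ≤ 149}; sigma_p(T) = open disk {z in C : |z| < 149}

Note T = 149·V where V is the unit left shift (V x)_k = x_{k+1}; so sigma(T) = 149·sigma(V) and ||T|| = 149||V||. ||T x||^2 = 22201sum_{k≥2} |x_k|^2 ≤ 22201||x||^2, with equality on {x : x_1 = 0}, so ||T|| = 149. For any lambda with |lambda| < 149, set r = lambda/149 (|r| < 1); the vector x = (1, r, r^2, ...) is in l^2 and satisfies T x = 149(r, r^2, ...) = lambda x, so lambda is an eigenvalue. On the boundary |lambda| = 149 the geometric series diverges, so no l^2 eigenvector exists, but these lambda lie in the approximate point spectrum. Hence sigma(T) is the closed disk of radius 149 and sigma_p(T) is the open disk.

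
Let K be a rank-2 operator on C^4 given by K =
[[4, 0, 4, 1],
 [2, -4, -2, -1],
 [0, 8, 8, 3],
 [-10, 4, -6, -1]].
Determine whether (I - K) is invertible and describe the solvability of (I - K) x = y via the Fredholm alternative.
(I - K) is invertible (det(I - K) = 18 ≠ 0), so for every y in C^4 the equation (I - K) x = y has a unique solution.

K has rank 2 and factors as K = U V^T = u1 v1^T + u2 v2^T with u1 = (-1, 1, -3, 1), v1 = (-1, -2, -3, -1), u2 = (1, 1, -1, -3), v2 = (3, -2, 1, 0) (multiplying out reproduces the displayed K). The nonzero eigenvalues of U V^T coincide with those of the 2 x 2 matrix G = V^T U = [[v1·u1, v1·u2], [v2·u1, v2·u2]] = [[7, 3], [-8, 0]], and by the Sylvester determinant identity det(I_4 - U V^T) = det(I_2 - V^T U) = det([[-6, -3], [8, 1]]) = (-6)(1) - (-3)(8) = 18. (Direct check: I - K =
[[-3, 0, -4, -1],
 [-2, 5, 2, 1],
 [0, -8, -7, -3],
 [10, -4, 6, 2]]
has determinant 18.) The finite-dimensional Fredholm alternative says: either (I - K) is invertible, or ker(I - K) ≠ {0} and then range(I - K) = ker((I - K)^*)^⊥, with dim ker(I - K) = dim ker((I - K)^*). Since det(I - K) ≠ 0, 1 is not an eigenvalue of K and ker(I - K) = {0}, so we are in the first case: for every y there is a unique x = (I - K)^(-1) y. (Explicitly, by the Woodbury identity, (I - U V^T)^(-1) = I + U (I_2 - G)^(-1) V^T.)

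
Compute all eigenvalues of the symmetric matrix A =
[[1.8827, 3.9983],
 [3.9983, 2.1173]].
sigma(A) ≈ {-2, 6}

A is real symmetric, so its spectrum consists of real eigenvalues. Expanding the characteristic polynomial of the displayed matrix gives
  det(λ I - A) = p(λ) = λ^2 + (-4)λ + (-12).
Solving p(λ) = 0 yields eigenvalues ≈ -2, 6. (A is shown rounded to 4 decimals, so these recover the underlying integer eigenvalues to within that precision.)
Verification: the trace of A = 4 equals the sum of eigenvalues 4, and det(A) ≈ -12.0002 matches the eigenvalue product -12.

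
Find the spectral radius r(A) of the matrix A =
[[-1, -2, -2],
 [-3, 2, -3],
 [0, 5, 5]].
r(A) ≈ 4.5501

The eigenvalues of A are the roots of its characteristic polynomial. With M = A (coefficients from the trace, the sum of principal 2x2 minors, and det A):
  p(λ) = det(λ I - M) = λ^3 - 6λ^2 + 12λ + 25.
No integer candidate from the rational root theorem (±divisors of 25) is a root, so the roots are irrational. The cubic discriminant is Δ = -29403 < 0, so there is one real root and a complex-conjugate pair. p(-2) = -31 and p(-1) = 6 have opposite signs, so a root lies in (-2, -1); Newton's method refines it to λ ≈ -1.2075. Dividing out (λ - (-1.2075)) leaves approximately λ^2 - 7.2075λ + 20.7033. For λ^2 - 7.2075λ + 20.7033 the discriminant is -30.8648. It is negative, so the remaining roots are the complex-conjugate pair λ ≈ 3.6038 ± 2.7778i. Their product equals the constant term, so |λ|^2 ≈ 20.7033 and |λ| ≈ 4.5501.
Thus the eigenvalues (to 4 decimals) are -1.2075 (modulus 1.2075); 3.6038 ± 2.7778i (modulus 4.5501). The spectral radius is the largest modulus: r(A) ≈ 4.5501. (Cross-check: r(A) ≤ ||A||_2 ≈ 7.6995; equality holds whenever A is normal, though it can also hold for some non-normal A.)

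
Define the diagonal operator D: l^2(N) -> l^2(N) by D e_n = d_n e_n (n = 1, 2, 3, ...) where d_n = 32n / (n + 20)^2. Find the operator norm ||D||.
||D|| = 2/5 (attained at n = 20)

For D diagonal, ||D|| = sup_n |d_n|. Treat f(x) = 32x / (x + 20)^2 for real x > 0. By the quotient rule, f'(x) = 32(20 - x)/(x + 20)^3, which is positive for x < 20 and negative for x > 20. So f has a unique maximum at x = 20, and since 20 is a positive integer, the supremum over n ≥ 1 is attained at n = 20: d_20 = 32·20/(20 + 20)^2 = 32·20/1600 = 2/5. Hence ||D|| = 2/5.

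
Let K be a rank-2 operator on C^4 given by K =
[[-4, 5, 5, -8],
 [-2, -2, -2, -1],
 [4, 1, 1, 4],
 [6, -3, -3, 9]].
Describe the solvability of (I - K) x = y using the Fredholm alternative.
(I - K) is invertible (det(I - K) = 3 ≠ 0), so for every y in C^4 the equation (I - K) x = y has a unique solution.

K has rank 2 and factors as K = U V^T = u1 v1^T + u2 v2^T with u1 = (-2, -1, 2, 3), v1 = (2, -1, -1, 3), u2 = (-1, 1, -1, 0), v2 = (0, -3, -3, 2) (multiplying out reproduces the displayed K). The nonzero eigenvalues of U V^T coincide with those of the 2 x 2 matrix G = V^T U = [[v1·u1, v1·u2], [v2·u1, v2·u2]] = [[4, -2], [3, 0]], and by the Sylvester determinant identity det(I_4 - U V^T) = det(I_2 - V^T U) = det([[-3, 2], [-3, 1]]) = (-3)(1) - (2)(-3) = 3. (Direct check: I - K =
[[5, -5, -5, 8],
 [2, 3, 2, 1],
 [-4, -1, 0, -4],
 [-6, 3, 3, -8]]
has determinant 3.) The finite-dimensional Fredholm alternative says: either (I - K) is invertible, or ker(I - K) ≠ {0} and then range(I - K) = ker((I - K)^*)^⊥, with dim ker(I - K) = dim ker((I - K)^*). Since det(I - K) ≠ 0, 1 is not an eigenvalue of K and ker(I - K) = {0}, so we are in the first case: for every y there is a unique x = (I - K)^(-1) y. (Explicitly, by the Woodbury identity, (I - U V^T)^(-1) = I + U (I_2 - G)^(-1) V^T.)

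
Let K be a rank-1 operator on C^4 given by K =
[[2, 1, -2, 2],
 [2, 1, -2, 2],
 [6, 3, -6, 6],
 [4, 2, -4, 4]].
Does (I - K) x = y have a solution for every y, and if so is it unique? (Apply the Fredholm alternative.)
(I - K) is singular (det(I - K) = 0, i.e. 1 ∈ sigma(K)). (I - K) x = y is solvable iff y ⊥ ker((I - K)^*) = span{(2, 1, -2, 2)}, i.e. iff 2y_1 + y_2 - 2y_3 + 2y_4 = 0. When solvable, the solutions are x = y + c·(1, 1, 3, 2), c arbitrary (ker(I - K) = span{(1, 1, 3, 2)}, dimension 1).

K has rank 1, so it is an outer product K = u v^T: every row of K is a multiple of one row vector. Reading off the entries, u = (1, 1, 3, 2) and v = (2, 1, -2, 2) (row i of K equals u_i·v^T). A rank-one matrix u v^T satisfies K u = u (v·u) and kills the (3)-dimensional subspace v^⊥, so its characteristic polynomial is lambda^3 (lambda - v·u) with v·u = tr K = 1. Hence the eigenvalues of I - K are 1 (multiplicity 3) and 1 - (1) = 0, so det(I - K) = 0. (Direct check: I - K =
[[-1, -1, 2, -2],
 [-2, 0, 2, -2],
 [-6, -3, 7, -6],
 [-4, -2, 4, -3]]
has determinant 0.) So 1 is an eigenvalue of K and (I - K) is not invertible. The finite-dimensional Fredholm alternative says: either (I - K) is invertible, or ker(I - K) ≠ {0} and then range(I - K) = ker((I - K)^*)^⊥, with dim ker(I - K) = dim ker((I - K)^*). We are in the second case, so we need both kernels. Kernel of I - K: (I - K) u = u - u (v·u) = u - u = 0, so ker(I - K) = span{u} = span{(1, 1, 3, 2)} (it is exactly 1-dimensional because rank(I - K) = 3). Kernel of the adjoint: K is real, so (I - K)^* = I - K^T = I - v u^T, and (I - v u^T) v = v - v (u·v) = 0; hence ker((I - K)^*) = span{v} = span{(2, 1, -2, 2)}. Therefore (I - K) x = y is solvable iff <y, v> = 0, i.e. iff 2y_1 + y_2 - 2y_3 + 2y_4 = 0. When this holds, K y = u (v·y) = 0, so (I - K) y = y and x = y is a particular solution; the full solution set is the line x = y + c·u = y + c·(1, 1, 3, 2), c ∈ C.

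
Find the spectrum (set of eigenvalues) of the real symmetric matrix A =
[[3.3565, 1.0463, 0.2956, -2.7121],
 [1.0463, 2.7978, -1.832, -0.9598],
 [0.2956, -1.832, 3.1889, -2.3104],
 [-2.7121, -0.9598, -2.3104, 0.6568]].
sigma(A) ≈ {-2, 1, 5, 6}

A is real symmetric, so its spectrum consists of real eigenvalues. Expanding the characteristic polynomial of the displayed matrix gives
  det(λ I - A) = p(λ) = λ^4 + (-10)λ^3 + (17)λ^2 + (52)λ + (-59.9973).
Solving p(λ) = 0 yields eigenvalues ≈ -2, 1, 5, 6. (A is shown rounded to 4 decimals, so these recover the underlying integer eigenvalues to within that precision.)
Verification: the trace of A = 10 equals the sum of eigenvalues 10, and det(A) ≈ -59.9973 matches the eigenvalue product -60.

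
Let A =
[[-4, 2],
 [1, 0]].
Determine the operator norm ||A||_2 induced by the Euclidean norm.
||A||_2 = sqrt((21 + sqrt(425))/2) ≈ 4.5616 (= sqrt(largest eigenvalue of A^T A))

||A||_2 = sigma_max(A) = sqrt(lambda_max(A^T A)). Form the symmetric matrix M = A^T A =
[[17, -8],
 [-8, 4]].
Its characteristic polynomial (trace, determinant of M give the coefficients) is
  p(λ) = det(λ I - M) = λ^2 - 21λ + 4.
For λ^2 - 21λ + 4 the discriminant is 425. It is nonnegative but not a perfect square, so the roots are real and irrational: λ = (21 ± sqrt(425))/2 ≈ 20.8078, 0.1922.
So the eigenvalues of A^T A are ≈ 0.1922, 20.8078 (all ≥ 0, as they must be for A^T A). The largest is λ_max = (21 + sqrt(425))/2 ≈ 20.8078, hence ||A||_2 = sqrt(λ_max) = sqrt((21 + sqrt(425))/2) ≈ 4.5616.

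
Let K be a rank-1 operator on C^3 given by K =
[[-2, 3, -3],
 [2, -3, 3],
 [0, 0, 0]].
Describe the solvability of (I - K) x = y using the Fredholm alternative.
(I - K) is invertible (det(I - K) = 6 ≠ 0), so for every y in C^3 the equation (I - K) x = y has a unique solution.

K has rank 1, so it is an outer product K = u v^T: every row of K is a multiple of one row vector. Reading off the entries, u = (1, -1, 0) and v = (-2, 3, -3) (row i of K equals u_i·v^T). A rank-one matrix u v^T satisfies K u = u (v·u) and kills the (2)-dimensional subspace v^⊥, so its characteristic polynomial is lambda^2 (lambda - v·u) with v·u = tr K = -5. Hence the eigenvalues of I - K are 1 (multiplicity 2) and 1 - (-5) = 6, so det(I - K) = 6. (Direct check: I - K =
[[3, -3, 3],
 [-2, 4, -3],
 [0, 0, 1]]
has determinant 6.) The finite-dimensional Fredholm alternative says: either (I - K) is invertible, or ker(I - K) ≠ {0} and then range(I - K) = ker((I - K)^*)^⊥, with dim ker(I - K) = dim ker((I - K)^*). Since det(I - K) ≠ 0, 1 is not an eigenvalue of K and ker(I - K) = {0}, so we are in the first case: for every y there is a unique x = (I - K)^(-1) y. Explicitly, by the Sherman–Morrison formula, (I - u v^T)^(-1) = I + u v^T/(1 - v·u), i.e. (I - K)^(-1) = I + K/(6).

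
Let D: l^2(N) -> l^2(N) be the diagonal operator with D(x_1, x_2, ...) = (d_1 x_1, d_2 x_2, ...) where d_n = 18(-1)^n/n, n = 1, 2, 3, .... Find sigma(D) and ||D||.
sigma(D) = {18(-1)^n/n : n ≥ 1} ∪ {0}; ||D|| = 18

A bounded diagonal operator on l^2 with diagonal entries d_n has spectrum equal to the closure of {d_n : n ≥ 1}: every d_n is an eigenvalue (with eigenvector e_n), so {d_n} ⊂ sigma(D); the spectrum is closed, so its closure is too; and for lambda not in the closure, (D - lambda I) has bounded inverse (the diagonal entries 1/(d_n - lambda) are bounded). For our sequence d_n = 18(-1)^n/n, n = 1, 2, 3, ...:
  - {d_n} = {18(-1)^n/n : n ≥ 1}; the only limit point is 0
  - closure = {18(-1)^n/n : n ≥ 1} ∪ {0}
For the norm: a diagonal operator has ||D|| = sup_n |d_n|. Here |d_n| = 18/n is decreasing, so sup_n |d_n| = |d_1| = 18. So ||D|| = 18.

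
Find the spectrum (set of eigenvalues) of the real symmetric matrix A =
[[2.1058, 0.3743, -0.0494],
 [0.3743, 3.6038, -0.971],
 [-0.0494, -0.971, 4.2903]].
sigma(A) ≈ {2, 3, 5}

A is real symmetric, so its spectrum consists of real eigenvalues. Expanding the characteristic polynomial of the displayed matrix gives
  det(λ I - A) = p(λ) = λ^3 + (-10)λ^2 + (31)λ + (-30).
Solving p(λ) = 0 yields eigenvalues ≈ 2, 3, 5. (A is shown rounded to 4 decimals, so these recover the underlying integer eigenvalues to within that precision.)
Verification: the trace of A = 10 equals the sum of eigenvalues 10, and det(A) ≈ 29.9992 matches the eigenvalue product 30.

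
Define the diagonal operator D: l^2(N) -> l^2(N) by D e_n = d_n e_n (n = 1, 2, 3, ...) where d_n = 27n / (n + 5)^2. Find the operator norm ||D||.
||D|| = 27/20 (attained at n = 5)

For D diagonal, ||D|| = sup_n |d_n|. Treat f(x) = 27x / (x + 5)^2 for real x > 0. By the quotient rule, f'(x) = 27(5 - x)/(x + 5)^3, which is positive for x < 5 and negative for x > 5. So f has a unique maximum at x = 5, and since 5 is a positive integer, the supremum over n ≥ 1 is attained at n = 5: d_5 = 27·5/(5 + 5)^2 = 27·5/100 = 27/20. Hence ||D|| = 27/20.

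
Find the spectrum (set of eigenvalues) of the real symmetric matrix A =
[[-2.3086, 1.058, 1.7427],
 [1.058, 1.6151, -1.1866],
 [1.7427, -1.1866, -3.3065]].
sigma(A) ≈ {-5, -1, 2}

A is real symmetric, so its spectrum consists of real eigenvalues. Expanding the characteristic polynomial of the displayed matrix gives
  det(λ I - A) = p(λ) = λ^3 + (4)λ^2 + (-7)λ + (-10).
Solving p(λ) = 0 yields eigenvalues ≈ -5, -1, 2. (A is shown rounded to 4 decimals, so these recover the underlying integer eigenvalues to within that precision.)
Verification: the trace of A = -4 equals the sum of eigenvalues -4, and det(A) ≈ 9.9997 matches the eigenvalue product 10.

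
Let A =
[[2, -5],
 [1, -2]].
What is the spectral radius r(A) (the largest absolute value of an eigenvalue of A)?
r(A) = 1

The eigenvalues of A are the roots of its characteristic polynomial. With M = A (coefficients from the trace and determinant):
  p(λ) = det(λ I - M) = λ^2 + 1.
For λ^2 + 1 the discriminant is -4. It is negative, so the roots are the complex-conjugate pair λ = 0 ± (sqrt(4)/2) i ≈ 0 ± 1i. For a conjugate pair the product of the roots equals the constant term, so |λ|^2 = 1 and |λ| = sqrt(1) = 1.
Thus the eigenvalues (to 4 decimals) are 0 ± 1i (modulus 1). The spectral radius is the largest modulus: r(A) = 1. (Cross-check: r(A) ≤ ||A||_2 ≈ 5.8284; equality holds whenever A is normal, though it can also hold for some non-normal A.)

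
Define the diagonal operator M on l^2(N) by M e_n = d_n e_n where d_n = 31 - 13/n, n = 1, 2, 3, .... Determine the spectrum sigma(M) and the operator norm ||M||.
sigma(M) = {31 - 13/n : n ≥ 1} ∪ {31}; ||M|| = 31

A bounded diagonal operator on l^2 with diagonal entries d_n has spectrum equal to the closure of {d_n : n ≥ 1}: every d_n is an eigenvalue (with eigenvector e_n), so {d_n} ⊂ sigma(M); the spectrum is closed, so its closure is too; and for lambda not in the closure, (M - lambda I) has bounded inverse (the diagonal entries 1/(d_n - lambda) are bounded). For our sequence d_n = 31 - 13/n, n = 1, 2, 3, ...:
  - {d_n} = {31 - 13/n : n ≥ 1}; the only limit point is 31
  - closure = {31 - 13/n : n ≥ 1} ∪ {31}
For the norm: a diagonal operator has ||M|| = sup_n |d_n|. Here d_n = 31 - 13/n increases monotonically from d_1 = 18 toward 31, with all terms in [18, 31); so sup_n |d_n| = 31 (the supremum is the limit, not attained). So ||M|| = 31.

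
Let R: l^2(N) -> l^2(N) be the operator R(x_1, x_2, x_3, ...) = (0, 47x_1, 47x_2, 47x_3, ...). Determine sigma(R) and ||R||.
sigma(R) = closed disk {z in C : |z| ≤ 47}; ||R|| = 47

Note R = 47·U where U is the unit right shift (U x)_k = x_{k-1} (with x_0 := 0); so ||R|| = 47||U|| and sigma(R) = 47·sigma(U). ||R x||^2 = sum_{k≥1} |47x_k|^2 = 2209||x||^2, so ||R|| = 47 and sigma(R) ⊂ {|z| ≤ 47}. For any |lambda| < 47, the equation (R - lambda I) x = 0 forces x_1 = 0, then 47x_k = lambda x_{k+1} ⇒ x = 0, so R has no eigenvalues. But (R - lambda I) is not surjective for |lambda| < 47: solving (R - lambda I) x = e_1 would require x_n proportional to (lambda/47)^(-n), which is not in l^2. So every |lambda| < 47 lies in the residual spectrum. The boundary |lambda| = 47 is in the approximate point spectrum (the spectrum is closed). Hence sigma(R) is the closed disk of radius 47.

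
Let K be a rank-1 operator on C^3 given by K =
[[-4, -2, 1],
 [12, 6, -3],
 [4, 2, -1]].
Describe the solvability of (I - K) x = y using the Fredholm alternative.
(I - K) is singular (det(I - K) = 0, i.e. 1 ∈ sigma(K)). (I - K) x = y is solvable iff y ⊥ ker((I - K)^*) = span{(-4, -2, 1)}, i.e. iff -4y_1 - 2y_2 + y_3 = 0. When solvable, the solutions are x = y + c·(1, -3, -1), c arbitrary (ker(I - K) = span{(1, -3, -1)}, dimension 1).

K has rank 1, so it is an outer product K = u v^T: every row of K is a multiple of one row vector. Reading off the entries, u = (1, -3, -1) and v = (-4, -2, 1) (row i of K equals u_i·v^T). A rank-one matrix u v^T satisfies K u = u (v·u) and kills the (2)-dimensional subspace v^⊥, so its characteristic polynomial is lambda^2 (lambda - v·u) with v·u = tr K = 1. Hence the eigenvalues of I - K are 1 (multiplicity 2) and 1 - (1) = 0, so det(I - K) = 0. (Direct check: I - K =
[[5, 2, -1],
 [-12, -5, 3],
 [-4, -2, 2]]
has determinant 0.) So 1 is an eigenvalue of K and (I - K) is not invertible. The finite-dimensional Fredholm alternative says: either (I - K) is invertible, or ker(I - K) ≠ {0} and then range(I - K) = ker((I - K)^*)^⊥, with dim ker(I - K) = dim ker((I - K)^*). We are in the second case, so we need both kernels. Kernel of I - K: (I - K) u = u - u (v·u) = u - u = 0, so ker(I - K) = span{u} = span{(1, -3, -1)} (it is exactly 1-dimensional because rank(I - K) = 2). Kernel of the adjoint: K is real, so (I - K)^* = I - K^T = I - v u^T, and (I - v u^T) v = v - v (u·v) = 0; hence ker((I - K)^*) = span{v} = span{(-4, -2, 1)}. Therefore (I - K) x = y is solvable iff <y, v> = 0, i.e. iff -4y_1 - 2y_2 + y_3 = 0. When this holds, K y = u (v·y) = 0, so (I - K) y = y and x = y is a particular solution; the full solution set is the line x = y + c·u = y + c·(1, -3, -1), c ∈ C.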